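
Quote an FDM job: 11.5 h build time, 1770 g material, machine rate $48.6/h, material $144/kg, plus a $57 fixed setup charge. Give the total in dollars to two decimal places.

Time charge = 48.6 × 11.5, so $558.90.
Material charge = 144 × 1770/1000, so $254.88.
Adding setup: 558.90 + 254.88 + 57 → $870.78.

$870.78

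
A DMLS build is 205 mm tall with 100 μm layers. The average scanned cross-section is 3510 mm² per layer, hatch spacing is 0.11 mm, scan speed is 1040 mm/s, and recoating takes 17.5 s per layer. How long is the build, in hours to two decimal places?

27.44 hours

Layers = ⌈205/0.1⌉ = 2050.
Hatch length per layer = 3510 / 0.11 = 31909.1 mm.
Per-layer scan time = 31909.1 / 1040 = 30.6818 s.
Time per layer = 30.6818 + 17.5 = 48.1818 s.
Build time = 2050 × 48.1818 = 98772.69 s = 27.44 hours.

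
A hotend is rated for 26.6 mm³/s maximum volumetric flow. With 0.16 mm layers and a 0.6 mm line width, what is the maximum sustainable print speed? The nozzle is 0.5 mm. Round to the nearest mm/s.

Extrusion cross-section: 0.16 × 0.6 → 0.096 mm².
Max speed = 26.6 / 0.096 = 277.08 ≈ 277 mm/s.

277 mm/s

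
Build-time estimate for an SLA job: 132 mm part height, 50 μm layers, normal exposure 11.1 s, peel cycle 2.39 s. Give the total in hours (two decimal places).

Layer count = ceil(132 / 0.05) = 2640.
Cycle time: 11.1 + 2.39 → 13.49 s.
Total = 2640 × 13.49 = 35613.6 s = 9.89 hours.

9.89 hours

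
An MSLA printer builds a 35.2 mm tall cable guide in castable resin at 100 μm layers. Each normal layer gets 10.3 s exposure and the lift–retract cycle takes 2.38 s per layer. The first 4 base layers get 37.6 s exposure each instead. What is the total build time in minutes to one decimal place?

Number of layers: 35.2 / 0.1 → 352 (rounded up).
Bottom layers = 4 × (37.6 + 2.38) = 159.92 s.
Regular layers = 348 × (10.3 + 2.38), so 4412.64 s.
Sum: 159.92 + 4412.64 = 4572.56 s → 76.2 minutes.

76.2 minutes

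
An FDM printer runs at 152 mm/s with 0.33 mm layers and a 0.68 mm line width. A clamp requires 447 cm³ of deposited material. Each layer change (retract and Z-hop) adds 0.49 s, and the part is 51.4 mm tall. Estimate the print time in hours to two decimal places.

3.66 hours

Bead cross-section = 0.33 × 0.68, so 0.2244 mm².
Toolpath length = 447 cm³ / 0.2244 mm² = 447000 / 0.2244 = 1991978.6 mm.
Extrusion time = 1991978.6 / 152 = 13105.1 s.
Layers = ⌈51.4/0.33⌉ = 156.
Layer-change overhead = 156 × 0.49, so 76.44 s.
Total = 13105.1 + 76.44 = 13181.54 s = 3.66 hours.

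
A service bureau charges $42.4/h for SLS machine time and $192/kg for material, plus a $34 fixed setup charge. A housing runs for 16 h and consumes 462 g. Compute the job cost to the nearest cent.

Time charge = 42.4 × 16 = $678.40.
Material cost = 192 × 462/1000 = $88.704.
Adding setup: 678.40 + 88.704 + 34 → 801.104 ≈ $801.10.

$801.10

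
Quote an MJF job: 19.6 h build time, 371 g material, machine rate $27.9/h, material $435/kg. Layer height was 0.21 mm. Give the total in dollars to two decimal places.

$708.23

Machine-time cost = 27.9 × 19.6 = $546.84.
Feedstock cost: 435 × 371/1000 → $161.385.
Total = 546.84 + 161.385 = 708.225 ≈ $708.23.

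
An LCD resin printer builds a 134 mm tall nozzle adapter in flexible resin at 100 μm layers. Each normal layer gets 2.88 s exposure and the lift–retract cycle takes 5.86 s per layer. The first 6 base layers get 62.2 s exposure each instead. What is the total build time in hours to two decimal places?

3.35 hours

Layer count = ceil(134 / 0.1) = 1340.
Bottom layers = 6 × (62.2 + 5.86), so 408.36 s.
Normal layers: 1334 × (2.88 + 5.86) → 11659.16 s.
Total = 408.36 + 11659.16 = 12067.52 s = 3.35 hours.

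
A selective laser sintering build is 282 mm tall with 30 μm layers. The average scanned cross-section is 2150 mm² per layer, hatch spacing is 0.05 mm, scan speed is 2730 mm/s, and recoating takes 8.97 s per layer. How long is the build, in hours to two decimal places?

Number of layers: 282 / 0.03 → 9400 (rounded up).
Hatch length per layer = 2150 / 0.05, so 43000 mm.
Scan time per layer = 43000 / 2730, so 15.7509 s.
Time per layer = 15.7509 + 8.97, so 24.7209 s.
Total: 9400 × 24.7209 s = 232376.46 s → 64.55 hours.

64.55 hours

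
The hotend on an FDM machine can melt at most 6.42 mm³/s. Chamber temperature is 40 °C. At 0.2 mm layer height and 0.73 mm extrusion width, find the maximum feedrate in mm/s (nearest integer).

44 mm/s

Bead cross-section: 0.2 × 0.73 → 0.146 mm².
v_max = Q/A = 6.42/0.146 = 43.97 mm/s → 44 mm/s.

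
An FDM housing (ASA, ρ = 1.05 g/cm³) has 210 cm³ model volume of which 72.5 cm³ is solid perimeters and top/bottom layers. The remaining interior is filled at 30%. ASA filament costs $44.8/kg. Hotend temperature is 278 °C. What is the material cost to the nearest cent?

Volume inside the shell: 210 − 72.5 → 137.5 cm³.
Infill volume: 0.30 × 137.5 → 41.25 cm³.
Total printed volume = 72.5 + 41.25, so 113.75 cm³.
Mass = 113.75 × 1.05 = 119.4375 g.
Cost = 119.4375 g / 1000 × $44.8/kg = $5.35.

$5.35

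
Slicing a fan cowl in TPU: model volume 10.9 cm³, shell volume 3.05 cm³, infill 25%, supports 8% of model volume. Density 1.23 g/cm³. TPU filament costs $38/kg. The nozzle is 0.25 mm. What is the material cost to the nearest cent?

$0.28

Interior volume = 10.9 − 3.05, so 7.85 cm³.
Infill deposited: 0.25 × 7.85 → 1.9625 cm³.
Support = 0.08 × 10.9, so 0.872 cm³.
Deposited volume = 3.05 + 1.9625 + 0.872, so 5.8845 cm³.
Mass = 5.8845 × 1.23, so 7.237935 g.
Cost = 7.237935 g / 1000 × $38/kg = $0.28.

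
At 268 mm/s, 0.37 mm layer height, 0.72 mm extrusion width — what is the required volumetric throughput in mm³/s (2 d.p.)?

A = 0.37 × 0.72 = 0.2664 mm².
Volumetric flow = 268 × 0.2664 = 71.40 mm³/s.

71.40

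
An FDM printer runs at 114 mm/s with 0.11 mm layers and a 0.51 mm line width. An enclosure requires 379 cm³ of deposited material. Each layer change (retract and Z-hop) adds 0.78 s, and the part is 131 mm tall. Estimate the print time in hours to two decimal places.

16.72 hours

Extrusion cross-section = 0.11 × 0.51 = 0.0561 mm².
Toolpath length = 379 cm³ / 0.0561 mm² = 379000 / 0.0561 = 6755793.2 mm.
Extrusion time = 6755793.2 / 114 = 59261.3 s.
Layers = ⌈131/0.11⌉ = 1191.
Z-hop total: 1191 × 0.78 → 928.98 s.
Altogether 59261.3 + 928.98 = 60190.28 s, i.e. 16.72 hours.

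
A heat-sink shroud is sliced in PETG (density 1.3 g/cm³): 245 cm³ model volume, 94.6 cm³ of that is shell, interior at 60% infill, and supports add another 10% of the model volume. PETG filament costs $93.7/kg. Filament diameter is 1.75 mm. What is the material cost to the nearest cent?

$25.50

Interior volume = 245 − 94.6 = 150.4 cm³.
Deposited infill: 0.60 × 150.4 → 90.24 cm³.
Support = 0.10 × 245, so 24.5 cm³.
Total printed volume = 94.6 + 90.24 + 24.5 = 209.34 cm³.
Mass = 209.34 × 1.3 = 272.142 g.
At $93.7/kg: 272.142/1000 × 93.7 = $25.50.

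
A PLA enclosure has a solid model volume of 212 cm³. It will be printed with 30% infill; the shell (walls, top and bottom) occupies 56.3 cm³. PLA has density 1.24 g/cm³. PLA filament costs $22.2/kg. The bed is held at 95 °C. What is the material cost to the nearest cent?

Interior volume: 212 − 56.3 → 155.7 cm³.
Deposited infill = 0.30 × 155.7, so 46.71 cm³.
Total extruded: 56.3 + 46.71 → 103.01 cm³.
Mass: 103.01 × 1.24 → 127.7324 g.
Cost = 127.7324 g / 1000 × $22.2/kg = $2.84.

$2.84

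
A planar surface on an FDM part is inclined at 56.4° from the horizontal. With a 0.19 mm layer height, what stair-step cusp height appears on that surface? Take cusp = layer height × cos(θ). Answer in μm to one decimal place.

cos(56.4°) = 0.5534, so cusp = 0.19 × 0.5534 = 0.105146 mm → 105.1 μm.

105.1 μm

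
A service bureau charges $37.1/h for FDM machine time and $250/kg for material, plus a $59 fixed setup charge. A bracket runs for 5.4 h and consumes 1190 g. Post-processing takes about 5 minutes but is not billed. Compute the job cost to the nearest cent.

Machine cost = 37.1 × 5.4 = $200.34.
Material charge = 250 × 1190/1000, so $297.50.
Total = 200.34 + 297.50 + 59 = $556.84.

$556.84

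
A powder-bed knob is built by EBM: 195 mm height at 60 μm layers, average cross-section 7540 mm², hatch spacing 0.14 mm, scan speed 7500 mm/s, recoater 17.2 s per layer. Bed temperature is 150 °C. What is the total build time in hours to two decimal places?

Number of layers: 195 / 0.06 → 3250 (rounded up).
Hatch length per layer: 7540 / 0.14 → 53857.1 mm.
Scan time per layer = 53857.1 / 7500 = 7.1809 s.
Layer cycle = 7.1809 + 17.2 = 24.3809 s.
3250 layers × 24.3809 s/layer = 79237.925 s, i.e. 22.01 hours.

22.01 hours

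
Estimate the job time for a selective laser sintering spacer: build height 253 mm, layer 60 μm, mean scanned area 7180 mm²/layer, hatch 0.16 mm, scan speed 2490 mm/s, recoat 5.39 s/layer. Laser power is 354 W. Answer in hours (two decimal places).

Number of layers: 253 / 0.06 → 4217 (rounded up).
Hatch length per layer = 7180 / 0.16 = 44875 mm.
Scan time per layer = 44875 / 2490, so 18.0221 s.
Layer cycle = 18.0221 + 5.39, so 23.4121 s.
Build time = 4217 × 23.4121 = 98728.8257 s = 27.42 hours.

27.42 hours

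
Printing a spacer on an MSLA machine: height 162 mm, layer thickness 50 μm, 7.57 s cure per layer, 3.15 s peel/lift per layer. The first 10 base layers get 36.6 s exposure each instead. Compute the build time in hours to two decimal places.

Layer count = ceil(162 / 0.05) = 3240.
Bottom layers = 10 × (36.6 + 3.15) = 397.5 s.
Remaining layers: 3230 × (7.57 + 3.15) → 34625.6 s.
Sum: 397.5 + 34625.6 = 35023.1 s → 9.73 hours.

9.73 hours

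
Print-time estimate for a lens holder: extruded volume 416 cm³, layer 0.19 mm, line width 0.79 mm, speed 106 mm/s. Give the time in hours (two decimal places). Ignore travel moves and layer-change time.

7.26 hours

Line area = 0.19 × 0.79 = 0.1501 mm².
Total extruded path = 416000/0.1501 = 2771485.7 mm.
Print-move time: 2771485.7 / 106 → 26146.1 s.
That's 26146.1 s → 7.26 hours.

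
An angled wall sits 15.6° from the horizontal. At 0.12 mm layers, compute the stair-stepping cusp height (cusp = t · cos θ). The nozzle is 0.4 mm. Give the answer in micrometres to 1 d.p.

115.6 μm

Cusp = layer height × cos(15.6°) = 0.12 × 0.9632 = 0.115584 mm = 115.6 μm.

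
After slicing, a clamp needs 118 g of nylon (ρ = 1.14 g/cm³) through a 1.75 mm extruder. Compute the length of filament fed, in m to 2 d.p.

43.03 m

Extruded volume: 118/1.14 = 103.5088 cm³ (103508.8 mm³).
A = π r² = π × 0.875² = 2.4053 mm².
Length = 103508.8 / 2.4053 = 43033.63 mm = 43.03 m.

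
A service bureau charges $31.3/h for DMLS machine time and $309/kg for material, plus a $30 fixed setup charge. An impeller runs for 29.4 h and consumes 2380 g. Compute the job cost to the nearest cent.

Time charge = 31.3 × 29.4, so $920.22.
Material charge = 309 × 2380/1000 = $735.42.
Total = 920.22 + 735.42 + 30 = $1685.64.

$1685.64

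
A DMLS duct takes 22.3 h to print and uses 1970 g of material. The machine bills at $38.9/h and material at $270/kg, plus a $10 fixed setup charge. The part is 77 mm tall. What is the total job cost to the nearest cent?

Machine-time cost = 38.9 × 22.3 = $867.47.
Material cost = 270 × 1970/1000 = $531.90.
Adding setup: 867.47 + 531.90 + 10 → $1409.37.

$1409.37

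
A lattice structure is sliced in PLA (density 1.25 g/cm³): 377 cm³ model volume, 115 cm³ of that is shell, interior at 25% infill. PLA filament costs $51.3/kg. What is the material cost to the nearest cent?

Infill region: 377 − 115 → 262 cm³.
Infill deposited = 0.25 × 262 = 65.5 cm³.
Deposited volume = 115 + 65.5, so 180.5 cm³.
Mass = 180.5 × 1.25 = 225.625 g.
Cost = 225.625 g / 1000 × $51.3/kg = $11.57.

$11.57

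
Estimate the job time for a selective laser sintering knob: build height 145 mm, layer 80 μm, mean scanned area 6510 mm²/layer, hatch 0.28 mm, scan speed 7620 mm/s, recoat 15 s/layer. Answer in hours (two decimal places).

Layers = ⌈145/0.08⌉ = 1813.
Scan path per layer = 6510 / 0.28 = 23250 mm.
Scan time per layer = 23250 / 7620, so 3.0512 s.
Per-layer time = 3.0512 + 15 = 18.0512 s.
Total: 1813 × 18.0512 s = 32726.8256 s → 9.09 hours.

9.09 hours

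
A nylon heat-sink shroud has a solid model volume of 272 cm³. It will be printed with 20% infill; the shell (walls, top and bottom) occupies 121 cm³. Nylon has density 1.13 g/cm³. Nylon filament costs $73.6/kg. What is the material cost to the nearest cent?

$12.58

Infill region = 272 − 121 = 151 cm³.
Infill deposited = 0.20 × 151 = 30.2 cm³.
Total extruded = 121 + 30.2 = 151.2 cm³.
Mass = 151.2 × 1.13 = 170.856 g.
At $73.6/kg: 170.856/1000 × 73.6 = $12.58.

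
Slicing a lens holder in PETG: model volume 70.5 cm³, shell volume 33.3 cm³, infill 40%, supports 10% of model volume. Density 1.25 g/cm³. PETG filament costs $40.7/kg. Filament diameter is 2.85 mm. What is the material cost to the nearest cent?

$2.81

Interior volume = 70.5 − 33.3 = 37.2 cm³.
Infill deposited = 0.40 × 37.2, so 14.88 cm³.
Support = 0.10 × 70.5, so 7.05 cm³.
Deposited volume: 33.3 + 14.88 + 7.05 → 55.23 cm³.
Mass: 55.23 × 1.25 → 69.0375 g.
At $40.7/kg: 69.0375/1000 × 40.7 = $2.81.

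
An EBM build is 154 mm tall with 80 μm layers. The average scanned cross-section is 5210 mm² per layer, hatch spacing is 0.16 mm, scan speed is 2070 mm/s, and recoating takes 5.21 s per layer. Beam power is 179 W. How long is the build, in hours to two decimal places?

Layers = ⌈154/0.08⌉ = 1925.
Per-layer scan distance = 5210 / 0.16 = 32562.5 mm.
Scan time per layer: 32562.5 / 2070 → 15.7307 s.
Layer cycle: 15.7307 + 5.21 → 20.9407 s.
Build time = 1925 × 20.9407 = 40310.8475 s = 11.20 hours.

11.20 hours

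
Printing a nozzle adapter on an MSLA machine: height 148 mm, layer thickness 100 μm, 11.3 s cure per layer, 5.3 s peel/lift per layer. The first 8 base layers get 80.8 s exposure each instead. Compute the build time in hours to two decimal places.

Number of layers: 148 / 0.1 → 1480 (rounded up).
Base layers = 8 × (80.8 + 5.3), so 688.8 s.
Remaining layers: 1472 × (11.3 + 5.3) → 24435.2 s.
Sum: 688.8 + 24435.2 = 25124 s → 6.98 hours.

6.98 hours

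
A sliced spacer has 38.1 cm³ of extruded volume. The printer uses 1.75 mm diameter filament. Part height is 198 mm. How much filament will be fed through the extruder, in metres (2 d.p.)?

Cross-section of 1.75 mm filament: π·(1.75/2)² = 2.4053 mm².
Length = 38.1 cm³ / 2.4053 mm² = 38100 / 2.4053 = 15840.02 mm = 15.84 m.

15.84 m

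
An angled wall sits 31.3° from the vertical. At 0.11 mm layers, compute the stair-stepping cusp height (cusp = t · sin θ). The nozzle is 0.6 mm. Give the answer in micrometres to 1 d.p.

sin(31.3°) = 0.5195, so cusp = 0.11 × 0.5195 = 0.057145 mm → 57.1 μm.

57.1 μm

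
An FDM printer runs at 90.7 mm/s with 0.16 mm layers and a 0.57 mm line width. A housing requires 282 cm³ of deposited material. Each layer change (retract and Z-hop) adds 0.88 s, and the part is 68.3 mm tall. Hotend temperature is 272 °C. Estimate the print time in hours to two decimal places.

9.57 hours

Line area: 0.16 × 0.57 → 0.0912 mm².
Path length: 282000 mm³ / 0.0912 mm² → 3092105.3 mm.
Extrusion time: 3092105.3 / 90.7 → 34091.6 s.
Layer count = ceil(68.3 / 0.16) = 427.
Non-print overhead: 427 × 0.88 → 375.76 s.
Total = 34091.6 + 375.76 = 34467.36 s = 9.57 hours.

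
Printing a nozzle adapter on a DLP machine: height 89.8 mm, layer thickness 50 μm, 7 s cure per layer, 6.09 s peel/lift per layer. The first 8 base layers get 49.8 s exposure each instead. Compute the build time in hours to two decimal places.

Layers = ⌈89.8/0.05⌉ = 1796.
Bottom layers = 8 × (49.8 + 6.09) = 447.12 s.
Normal layers = 1788 × (7 + 6.09), so 23404.92 s.
Sum: 447.12 + 23404.92 = 23852.04 s → 6.63 hours.

6.63 hours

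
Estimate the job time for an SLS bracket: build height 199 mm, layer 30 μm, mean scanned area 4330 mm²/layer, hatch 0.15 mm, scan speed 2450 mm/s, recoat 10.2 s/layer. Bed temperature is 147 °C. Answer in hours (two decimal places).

40.51 hours

Layer count = ceil(199 / 0.03) = 6634.
Per-layer scan distance: 4330 / 0.15 → 28866.7 mm.
Per-layer scan time = 28866.7 / 2450 = 11.7823 s.
Per-layer time = 11.7823 + 10.2 = 21.9823 s.
6634 layers × 21.9823 s/layer = 145830.5782 s, i.e. 40.51 hours.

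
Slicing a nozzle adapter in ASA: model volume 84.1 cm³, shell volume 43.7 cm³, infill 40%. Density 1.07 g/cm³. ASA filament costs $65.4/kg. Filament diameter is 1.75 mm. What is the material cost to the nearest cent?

$4.19

Interior volume: 84.1 − 43.7 → 40.4 cm³.
Deposited infill = 0.40 × 40.4 = 16.16 cm³.
Total printed volume: 43.7 + 16.16 → 59.86 cm³.
Mass = 59.86 × 1.07 = 64.0502 g.
Cost = 64.0502 g / 1000 × $65.4/kg = $4.19.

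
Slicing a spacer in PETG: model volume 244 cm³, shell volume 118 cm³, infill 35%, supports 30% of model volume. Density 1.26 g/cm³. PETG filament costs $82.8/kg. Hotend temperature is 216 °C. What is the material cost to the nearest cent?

$24.55

Interior volume = 244 − 118 = 126 cm³.
Infill deposited = 0.35 × 126, so 44.1 cm³.
Support: 0.30 × 244 → 73.2 cm³.
Total printed volume = 118 + 44.1 + 73.2, so 235.3 cm³.
Mass = 235.3 × 1.26, so 296.478 g.
At $82.8/kg: 296.478/1000 × 82.8 = $24.55.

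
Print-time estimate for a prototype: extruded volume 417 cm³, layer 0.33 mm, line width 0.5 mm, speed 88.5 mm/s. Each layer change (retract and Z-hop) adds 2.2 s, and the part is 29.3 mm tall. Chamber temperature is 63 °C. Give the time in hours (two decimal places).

7.99 hours

Bead cross-section: 0.33 × 0.5 → 0.165 mm².
Toolpath length = 417 cm³ / 0.165 mm² = 417000 / 0.165 = 2527272.7 mm.
Time extruding = 2527272.7 / 88.5, so 28556.8 s.
Layers = ⌈29.3/0.33⌉ = 89.
Z-hop total = 89 × 2.2, so 195.8 s.
Altogether 28556.8 + 195.8 = 28752.6 s, i.e. 7.99 hours.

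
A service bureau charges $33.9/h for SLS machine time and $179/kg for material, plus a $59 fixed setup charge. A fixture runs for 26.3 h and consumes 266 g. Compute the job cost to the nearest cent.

Machine-time cost: 33.9 × 26.3 → $891.57.
Material cost: 179 × 266/1000 → $47.614.
Total = 891.57 + 47.614 + 59 = 998.184 ≈ $998.18.

$998.18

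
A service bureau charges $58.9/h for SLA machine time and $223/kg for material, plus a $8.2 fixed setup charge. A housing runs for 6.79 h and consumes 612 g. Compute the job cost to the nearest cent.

$544.61

Machine cost = 58.9 × 6.79 = $399.931.
Material cost: 223 × 612/1000 → $136.476.
Adding setup: 399.931 + 136.476 + 8.2 → 544.607 ≈ $544.61.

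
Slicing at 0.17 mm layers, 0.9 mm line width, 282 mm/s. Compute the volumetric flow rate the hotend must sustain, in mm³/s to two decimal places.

Extrusion cross-section = 0.17 × 0.9 = 0.153 mm².
Volumetric flow = 282 × 0.153 = 43.15 mm³/s.

43.15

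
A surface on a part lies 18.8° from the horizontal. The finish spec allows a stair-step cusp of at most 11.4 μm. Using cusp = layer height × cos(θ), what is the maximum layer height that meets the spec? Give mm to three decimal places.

0.012 mm

t = h_c / cos θ = 0.0114 / 0.9466 = 0.012 mm.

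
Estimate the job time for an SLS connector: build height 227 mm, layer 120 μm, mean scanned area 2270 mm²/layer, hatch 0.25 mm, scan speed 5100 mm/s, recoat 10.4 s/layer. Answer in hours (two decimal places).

6.40 hours

Number of layers: 227 / 0.12 → 1892 (rounded up).
Scan path per layer = 2270 / 0.25 = 9080 mm.
Per-layer scan time: 9080 / 5100 → 1.7804 s.
Per-layer time = 1.7804 + 10.4, so 12.1804 s.
Build time = 1892 × 12.1804 = 23045.3168 s = 6.40 hours.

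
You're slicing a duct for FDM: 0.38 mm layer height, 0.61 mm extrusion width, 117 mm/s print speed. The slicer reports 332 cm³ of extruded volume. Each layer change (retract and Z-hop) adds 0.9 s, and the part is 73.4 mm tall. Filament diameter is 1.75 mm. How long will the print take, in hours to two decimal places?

3.45 hours

Bead cross-section = 0.38 × 0.61, so 0.2318 mm².
Toolpath length = 332 cm³ / 0.2318 mm² = 332000 / 0.2318 = 1432269.2 mm.
Extrusion time = 1432269.2 / 117, so 12241.6 s.
Layer count = ceil(73.4 / 0.38) = 194.
Z-hop total = 194 × 0.9, so 174.6 s.
Total = 12241.6 + 174.6 = 12416.2 s = 3.45 hours.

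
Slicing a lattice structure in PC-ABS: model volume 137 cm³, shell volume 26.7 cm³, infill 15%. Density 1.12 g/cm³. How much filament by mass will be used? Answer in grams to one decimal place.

48.4 g

Volume inside the shell: 137 − 26.7 → 110.3 cm³.
Deposited infill = 0.15 × 110.3 = 16.545 cm³.
Deposited volume = 26.7 + 16.545, so 43.245 cm³.
Mass = 43.245 × 1.12, so 48.4344 g.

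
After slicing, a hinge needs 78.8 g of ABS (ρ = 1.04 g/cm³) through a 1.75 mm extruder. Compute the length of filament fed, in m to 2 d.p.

31.50 m

Extruded volume: 78.8/1.04 = 75.7692 cm³ (75769.2 mm³).
Cross-section of 1.75 mm filament: π·(1.75/2)² = 2.4053 mm².
L = V/A = 75769.2/2.4053 = 31500.94 mm → 31.50 m.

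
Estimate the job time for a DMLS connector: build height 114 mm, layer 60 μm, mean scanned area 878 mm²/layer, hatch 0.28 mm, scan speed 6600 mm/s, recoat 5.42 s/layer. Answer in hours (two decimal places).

3.11 hours

Layers = ⌈114/0.06⌉ = 1900.
Hatch length per layer = 878 / 0.28, so 3135.7 mm.
Per-layer scan time = 3135.7 / 6600, so 0.4751 s.
Layer cycle: 0.4751 + 5.42 → 5.8951 s.
1900 layers × 5.8951 s/layer = 11200.69 s, i.e. 3.11 hours.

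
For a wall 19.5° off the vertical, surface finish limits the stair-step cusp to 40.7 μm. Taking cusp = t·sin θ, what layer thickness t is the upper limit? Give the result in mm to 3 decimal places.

0.122 mm

sin(19.5°) = 0.3338; t_max = 0.0407/0.3338 = 0.122 mm.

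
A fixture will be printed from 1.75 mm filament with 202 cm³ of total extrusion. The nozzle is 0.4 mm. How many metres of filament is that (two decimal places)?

A = π r² = π × 0.875² = 2.4053 mm².
Length = 202 cm³ / 2.4053 mm² = 202000 / 2.4053 = 83981.21 mm = 83.98 m.

83.98 m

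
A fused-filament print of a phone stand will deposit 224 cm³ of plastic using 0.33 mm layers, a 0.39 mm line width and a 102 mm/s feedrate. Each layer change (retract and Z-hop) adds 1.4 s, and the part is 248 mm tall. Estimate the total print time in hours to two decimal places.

Line area = 0.33 × 0.39, so 0.1287 mm².
Toolpath length = 224 cm³ / 0.1287 mm² = 224000 / 0.1287 = 1740481.7 mm.
Print-move time = 1740481.7 / 102, so 17063.5 s.
Layer count = ceil(248 / 0.33) = 752.
Z-hop total: 752 × 1.4 → 1052.8 s.
Total = 17063.5 + 1052.8 = 18116.3 s = 5.03 hours.

5.03 hours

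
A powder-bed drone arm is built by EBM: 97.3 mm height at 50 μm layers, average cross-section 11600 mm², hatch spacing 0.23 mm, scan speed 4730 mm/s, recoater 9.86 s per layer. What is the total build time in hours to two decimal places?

Layer count = ceil(97.3 / 0.05) = 1946.
Scan path per layer = 11600 / 0.23 = 50434.8 mm.
Per-layer scan time: 50434.8 / 4730 → 10.6627 s.
Layer cycle = 10.6627 + 9.86 = 20.5227 s.
1946 layers × 20.5227 s/layer = 39937.1742 s, i.e. 11.09 hours.

11.09 hours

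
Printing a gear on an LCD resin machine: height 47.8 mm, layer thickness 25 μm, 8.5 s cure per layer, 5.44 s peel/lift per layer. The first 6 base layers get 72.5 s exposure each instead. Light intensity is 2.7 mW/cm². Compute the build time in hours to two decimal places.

7.51 hours

Layer count = ceil(47.8 / 0.025) = 1912.
Base layers = 6 × (72.5 + 5.44), so 467.64 s.
Regular layers: 1906 × (8.5 + 5.44) → 26569.64 s.
Total = 467.64 + 26569.64 = 27037.28 s = 7.51 hours.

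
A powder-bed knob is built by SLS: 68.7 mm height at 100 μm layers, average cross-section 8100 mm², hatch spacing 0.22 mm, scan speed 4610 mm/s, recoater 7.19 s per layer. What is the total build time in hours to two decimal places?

2.90 hours

Layers = ⌈68.7/0.1⌉ = 687.
Scan path per layer = 8100 / 0.22 = 36818.2 mm.
Scan time per layer = 36818.2 / 4610, so 7.9866 s.
Time per layer = 7.9866 + 7.19 = 15.1766 s.
Build time = 687 × 15.1766 = 10426.3242 s = 2.90 hours.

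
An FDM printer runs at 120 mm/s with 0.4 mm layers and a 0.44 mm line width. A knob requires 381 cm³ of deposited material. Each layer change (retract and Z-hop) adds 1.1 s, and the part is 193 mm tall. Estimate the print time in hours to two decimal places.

5.16 hours

Bead cross-section = 0.4 × 0.44, so 0.176 mm².
Total extruded path = 381000/0.176 = 2164772.7 mm.
Time extruding = 2164772.7 / 120 = 18039.8 s.
Layer count = ceil(193 / 0.4) = 483.
Non-print overhead: 483 × 1.1 → 531.3 s.
Total = 18039.8 + 531.3 = 18571.1 s = 5.16 hours.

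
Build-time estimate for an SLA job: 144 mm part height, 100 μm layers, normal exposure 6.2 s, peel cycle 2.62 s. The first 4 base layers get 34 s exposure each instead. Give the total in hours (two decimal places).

Layer count = ceil(144 / 0.1) = 1440.
Burn-in layers = 4 × (34 + 2.62), so 146.48 s.
Regular layers: 1436 × (6.2 + 2.62) → 12665.52 s.
Total = 146.48 + 12665.52 = 12812 s = 3.56 hours.

3.56 hours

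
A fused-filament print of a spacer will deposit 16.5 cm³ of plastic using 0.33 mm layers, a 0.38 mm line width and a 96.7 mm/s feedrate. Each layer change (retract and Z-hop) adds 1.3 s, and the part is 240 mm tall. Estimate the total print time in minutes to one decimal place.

38.5 minutes

Line area = 0.33 × 0.38 = 0.1254 mm².
Path length: 16500 mm³ / 0.1254 mm² → 131578.9 mm.
Extrusion time = 131578.9 / 96.7, so 1360.7 s.
Layer count = ceil(240 / 0.33) = 728.
Layer-change overhead = 728 × 1.3, so 946.4 s.
Altogether 1360.7 + 946.4 = 2307.1 s, i.e. 38.5 minutes.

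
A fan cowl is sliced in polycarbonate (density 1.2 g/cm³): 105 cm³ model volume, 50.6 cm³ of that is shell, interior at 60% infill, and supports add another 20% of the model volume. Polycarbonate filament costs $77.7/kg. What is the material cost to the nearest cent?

$9.72

Interior volume = 105 − 50.6, so 54.4 cm³.
Deposited infill = 0.60 × 54.4, so 32.64 cm³.
Support = 0.20 × 105, so 21 cm³.
Total printed volume = 50.6 + 32.64 + 21, so 104.24 cm³.
Mass = 104.24 × 1.2 = 125.088 g.
At $77.7/kg: 125.088/1000 × 77.7 = $9.72.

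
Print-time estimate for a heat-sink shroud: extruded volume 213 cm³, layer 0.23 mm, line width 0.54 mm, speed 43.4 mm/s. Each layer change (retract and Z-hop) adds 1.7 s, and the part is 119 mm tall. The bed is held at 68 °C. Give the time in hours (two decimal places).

Extrusion cross-section = 0.23 × 0.54 = 0.1242 mm².
Total extruded path = 213000/0.1242 = 1714975.8 mm.
Print-move time: 1714975.8 / 43.4 → 39515.6 s.
Number of layers: 119 / 0.23 → 518 (rounded up).
Non-print overhead = 518 × 1.7, so 880.6 s.
Altogether 39515.6 + 880.6 = 40396.2 s, i.e. 11.22 hours.

11.22 hours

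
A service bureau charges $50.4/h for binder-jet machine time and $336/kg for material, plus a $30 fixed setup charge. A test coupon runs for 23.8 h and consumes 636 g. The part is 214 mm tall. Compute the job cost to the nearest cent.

Machine-time cost: 50.4 × 23.8 → $1199.52.
Feedstock cost = 336 × 636/1000, so $213.696.
Adding setup: 1199.52 + 213.696 + 30 → 1443.216 ≈ $1443.22.

$1443.22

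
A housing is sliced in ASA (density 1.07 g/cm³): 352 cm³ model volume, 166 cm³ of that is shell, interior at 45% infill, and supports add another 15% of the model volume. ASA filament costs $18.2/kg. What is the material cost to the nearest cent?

$5.89

Infill region = 352 − 166, so 186 cm³.
Infill volume = 0.45 × 186 = 83.7 cm³.
Support = 0.15 × 352 = 52.8 cm³.
Total printed volume = 166 + 83.7 + 52.8, so 302.5 cm³.
Mass = 302.5 × 1.07, so 323.675 g.
Cost = 323.675 g / 1000 × $18.2/kg = $5.89.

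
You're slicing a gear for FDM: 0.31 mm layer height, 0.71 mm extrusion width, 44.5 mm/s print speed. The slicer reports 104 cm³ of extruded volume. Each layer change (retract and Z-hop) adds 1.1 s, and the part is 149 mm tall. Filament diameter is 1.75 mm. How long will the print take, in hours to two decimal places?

3.10 hours

Extrusion cross-section: 0.31 × 0.71 → 0.2201 mm².
Total extruded path = 104000/0.2201 = 472512.5 mm.
Print-move time = 472512.5 / 44.5 = 10618.3 s.
Layers = ⌈149/0.31⌉ = 481.
Layer-change overhead = 481 × 1.1, so 529.1 s.
Altogether 10618.3 + 529.1 = 11147.4 s, i.e. 3.10 hours.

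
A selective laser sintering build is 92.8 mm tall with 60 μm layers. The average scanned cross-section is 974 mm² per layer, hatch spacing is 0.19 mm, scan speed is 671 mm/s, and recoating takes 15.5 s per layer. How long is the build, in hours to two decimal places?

9.94 hours

Number of layers: 92.8 / 0.06 → 1547 (rounded up).
Scan path per layer = 974 / 0.19, so 5126.3 mm.
Laser time per layer = 5126.3 / 671 = 7.6398 s.
Per-layer time = 7.6398 + 15.5 = 23.1398 s.
Total: 1547 × 23.1398 s = 35797.2706 s → 9.94 hours.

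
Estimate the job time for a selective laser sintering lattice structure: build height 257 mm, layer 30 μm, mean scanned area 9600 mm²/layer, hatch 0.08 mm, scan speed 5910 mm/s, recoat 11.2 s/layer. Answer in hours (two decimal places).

74.97 hours

Layers = ⌈257/0.03⌉ = 8567.
Hatch length per layer = 9600 / 0.08 = 120000 mm.
Scan time per layer: 120000 / 5910 → 20.3046 s.
Layer cycle: 20.3046 + 11.2 → 31.5046 s.
Build time = 8567 × 31.5046 = 269899.9082 s = 74.97 hours.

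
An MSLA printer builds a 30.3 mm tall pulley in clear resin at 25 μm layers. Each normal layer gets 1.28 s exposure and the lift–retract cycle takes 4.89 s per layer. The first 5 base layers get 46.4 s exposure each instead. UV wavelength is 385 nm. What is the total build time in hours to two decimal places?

2.14 hours

Number of layers: 30.3 / 0.025 → 1212 (rounded up).
Burn-in layers = 5 × (46.4 + 4.89) = 256.45 s.
Remaining layers = 1207 × (1.28 + 4.89) = 7447.19 s.
Total = 256.45 + 7447.19 = 7703.64 s = 2.14 hours.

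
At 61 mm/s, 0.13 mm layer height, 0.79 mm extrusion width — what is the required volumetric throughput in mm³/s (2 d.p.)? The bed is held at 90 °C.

Extrusion cross-section = 0.13 × 0.79 = 0.1027 mm².
Q = v·A = 61 × 0.1027 = 6.26 mm³/s.

6.26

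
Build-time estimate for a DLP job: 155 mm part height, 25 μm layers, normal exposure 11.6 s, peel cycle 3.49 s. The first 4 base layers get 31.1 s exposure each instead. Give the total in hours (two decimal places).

26.01 hours

Layer count = ceil(155 / 0.025) = 6200.
Burn-in layers = 4 × (31.1 + 3.49) = 138.36 s.
Normal layers: 6196 × (11.6 + 3.49) → 93497.64 s.
Sum: 138.36 + 93497.64 = 93636 s → 26.01 hours.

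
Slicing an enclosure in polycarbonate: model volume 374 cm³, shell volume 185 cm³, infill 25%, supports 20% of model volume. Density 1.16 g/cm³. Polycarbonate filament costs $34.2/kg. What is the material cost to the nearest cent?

$12.18

Infill region: 374 − 185 → 189 cm³.
Infill volume = 0.25 × 189 = 47.25 cm³.
Support = 0.20 × 374 = 74.8 cm³.
Total printed volume = 185 + 47.25 + 74.8 = 307.05 cm³.
Mass = 307.05 × 1.16, so 356.178 g.
Cost = 356.178 g / 1000 × $34.2/kg = $12.18.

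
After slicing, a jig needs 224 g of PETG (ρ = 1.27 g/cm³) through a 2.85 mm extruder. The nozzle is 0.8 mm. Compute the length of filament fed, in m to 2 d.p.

27.65 m

Volume = 224 g / 1.27 g·cm⁻³ = 176.378 cm³ = 176378 mm³.
A = π r² = π × 1.425² = 6.3794 mm².
L = V/A = 176378/6.3794 = 27648.05 mm → 27.65 m.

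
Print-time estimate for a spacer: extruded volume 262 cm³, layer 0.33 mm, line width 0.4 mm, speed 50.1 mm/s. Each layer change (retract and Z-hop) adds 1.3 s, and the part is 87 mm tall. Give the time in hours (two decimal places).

11.10 hours

Line area = 0.33 × 0.4 = 0.132 mm².
Total extruded path = 262000/0.132 = 1984848.5 mm.
Print-move time = 1984848.5 / 50.1, so 39617.7 s.
Number of layers: 87 / 0.33 → 264 (rounded up).
Z-hop total = 264 × 1.3 = 343.2 s.
Altogether 39617.7 + 343.2 = 39960.9 s, i.e. 11.10 hours.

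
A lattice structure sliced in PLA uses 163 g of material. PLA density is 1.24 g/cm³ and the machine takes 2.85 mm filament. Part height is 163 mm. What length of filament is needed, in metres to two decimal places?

20.61 m

Volume = 163 g / 1.24 g·cm⁻³ = 131.4516 cm³ = 131451.6 mm³.
A = π r² = π × 1.425² = 6.3794 mm².
Length = 131451.6 / 6.3794 = 20605.64 mm = 20.61 m.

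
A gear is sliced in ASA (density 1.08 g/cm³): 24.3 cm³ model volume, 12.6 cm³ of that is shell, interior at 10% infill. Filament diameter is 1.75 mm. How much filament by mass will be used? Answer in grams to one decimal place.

Interior volume = 24.3 − 12.6, so 11.7 cm³.
Infill volume = 0.10 × 11.7, so 1.17 cm³.
Total extruded = 12.6 + 1.17 = 13.77 cm³.
Mass: 13.77 × 1.08 → 14.8716 g.

14.9 g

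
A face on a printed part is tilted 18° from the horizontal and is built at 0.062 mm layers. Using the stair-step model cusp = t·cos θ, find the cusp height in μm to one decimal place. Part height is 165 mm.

59.0 μm

Cusp = layer height × cos(18°) = 0.062 × 0.9511 = 0.058968 mm = 59.0 μm.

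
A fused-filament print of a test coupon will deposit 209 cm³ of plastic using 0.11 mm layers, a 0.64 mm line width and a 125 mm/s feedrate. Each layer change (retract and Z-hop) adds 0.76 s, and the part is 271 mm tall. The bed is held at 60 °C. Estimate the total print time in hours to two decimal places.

Bead cross-section = 0.11 × 0.64, so 0.0704 mm².
Toolpath length = 209 cm³ / 0.0704 mm² = 209000 / 0.0704 = 2968750 mm.
Print-move time: 2968750 / 125 → 23750 s.
Layers = ⌈271/0.11⌉ = 2464.
Z-hop total = 2464 × 0.76, so 1872.64 s.
Total = 23750 + 1872.64 = 25622.64 s = 7.12 hours.

7.12 hours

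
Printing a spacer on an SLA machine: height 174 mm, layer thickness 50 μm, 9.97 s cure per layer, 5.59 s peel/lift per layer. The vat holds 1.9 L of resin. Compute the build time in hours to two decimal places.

15.04 hours

Number of layers: 174 / 0.05 → 3480 (rounded up).
Per-layer time = 9.97 + 5.59 = 15.56 s.
Total = 3480 × 15.56 = 54148.8 s = 15.04 hours.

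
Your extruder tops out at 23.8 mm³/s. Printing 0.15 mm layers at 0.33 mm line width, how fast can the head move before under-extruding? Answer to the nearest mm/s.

481 mm/s

Bead cross-section: 0.15 × 0.33 → 0.0495 mm².
v_max = Q/A = 23.8/0.0495 = 480.81 mm/s → 481 mm/s.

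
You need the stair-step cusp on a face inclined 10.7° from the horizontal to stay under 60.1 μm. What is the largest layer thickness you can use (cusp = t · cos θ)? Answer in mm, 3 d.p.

t = h_c / cos θ = 0.0601 / 0.9826 = 0.061 mm.

0.061 mm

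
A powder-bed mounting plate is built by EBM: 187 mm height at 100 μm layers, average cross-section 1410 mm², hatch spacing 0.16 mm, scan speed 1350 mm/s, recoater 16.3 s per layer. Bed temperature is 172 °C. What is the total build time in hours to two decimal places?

Layer count = ceil(187 / 0.1) = 1870.
Per-layer scan distance: 1410 / 0.16 → 8812.5 mm.
Beam time per layer = 8812.5 / 1350 = 6.5278 s.
Per-layer time: 6.5278 + 16.3 → 22.8278 s.
Build time = 1870 × 22.8278 = 42687.986 s = 11.86 hours.

11.86 hours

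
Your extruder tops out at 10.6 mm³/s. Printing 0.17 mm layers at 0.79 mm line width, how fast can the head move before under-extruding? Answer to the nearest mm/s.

Extrusion cross-section = 0.17 × 0.79, so 0.1343 mm².
Max speed = 10.6 / 0.1343 = 78.93 ≈ 79 mm/s.

79 mm/s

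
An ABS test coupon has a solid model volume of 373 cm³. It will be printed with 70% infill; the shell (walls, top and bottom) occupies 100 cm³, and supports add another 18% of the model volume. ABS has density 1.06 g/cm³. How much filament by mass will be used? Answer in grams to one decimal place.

Interior volume: 373 − 100 → 273 cm³.
Infill volume: 0.70 × 273 → 191.1 cm³.
Support: 0.18 × 373 → 67.14 cm³.
Total printed volume = 100 + 191.1 + 67.14 = 358.24 cm³.
Mass: 358.24 × 1.06 → 379.7344 g.

379.7 g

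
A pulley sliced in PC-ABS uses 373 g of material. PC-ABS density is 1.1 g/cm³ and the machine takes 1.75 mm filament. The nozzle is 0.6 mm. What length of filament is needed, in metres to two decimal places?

140.98 m

Extruded volume: 373/1.1 = 339.0909 cm³ (339090.9 mm³).
Cross-section of 1.75 mm filament: π·(1.75/2)² = 2.4053 mm².
Length = 339090.9 / 2.4053 = 140976.55 mm = 140.98 m.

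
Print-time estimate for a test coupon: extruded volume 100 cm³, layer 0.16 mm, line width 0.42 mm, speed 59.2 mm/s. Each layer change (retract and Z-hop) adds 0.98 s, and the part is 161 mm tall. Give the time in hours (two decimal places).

Line area: 0.16 × 0.42 → 0.0672 mm².
Path length: 100000 mm³ / 0.0672 mm² → 1488095.2 mm.
Print-move time = 1488095.2 / 59.2 = 25136.7 s.
Layer count = ceil(161 / 0.16) = 1007.
Layer-change overhead = 1007 × 0.98, so 986.86 s.
Total = 25136.7 + 986.86 = 26123.56 s = 7.26 hours.

7.26 hours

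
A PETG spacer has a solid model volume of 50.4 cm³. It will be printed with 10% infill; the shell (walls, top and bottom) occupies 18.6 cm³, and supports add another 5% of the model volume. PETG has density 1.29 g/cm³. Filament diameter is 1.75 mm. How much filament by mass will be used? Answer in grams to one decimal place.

Volume inside the shell: 50.4 − 18.6 → 31.8 cm³.
Infill deposited: 0.10 × 31.8 → 3.18 cm³.
Support = 0.05 × 50.4, so 2.52 cm³.
Total printed volume = 18.6 + 3.18 + 2.52 = 24.3 cm³.
Mass = 24.3 × 1.29, so 31.347 g.

31.3 g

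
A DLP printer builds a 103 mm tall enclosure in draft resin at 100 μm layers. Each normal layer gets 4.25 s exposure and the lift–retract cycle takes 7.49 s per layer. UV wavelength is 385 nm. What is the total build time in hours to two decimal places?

Number of layers: 103 / 0.1 → 1030 (rounded up).
Cycle time: 4.25 + 7.49 → 11.74 s.
Build time: 1030 × 11.74 s = 12092.2 s, i.e. 3.36 hours.

3.36 hours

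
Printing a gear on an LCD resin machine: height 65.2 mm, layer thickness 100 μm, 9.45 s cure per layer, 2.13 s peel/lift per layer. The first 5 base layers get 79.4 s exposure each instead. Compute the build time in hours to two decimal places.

Layers = ⌈65.2/0.1⌉ = 652.
Base layers = 5 × (79.4 + 2.13), so 407.65 s.
Normal layers: 647 × (9.45 + 2.13) → 7492.26 s.
Total = 407.65 + 7492.26 = 7899.91 s = 2.19 hours.

2.19 hours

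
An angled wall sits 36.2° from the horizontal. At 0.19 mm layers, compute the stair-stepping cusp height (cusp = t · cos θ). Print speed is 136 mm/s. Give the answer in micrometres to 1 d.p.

cos(36.2°) = 0.8070, so cusp = 0.19 × 0.8070 = 0.15333 mm → 153.3 μm.

153.3 μm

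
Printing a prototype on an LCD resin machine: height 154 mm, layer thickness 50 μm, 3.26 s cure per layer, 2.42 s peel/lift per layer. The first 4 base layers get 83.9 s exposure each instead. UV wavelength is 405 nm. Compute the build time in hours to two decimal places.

Layers = ⌈154/0.05⌉ = 3080.
Base layers: 4 × (83.9 + 2.42) → 345.28 s.
Remaining layers = 3076 × (3.26 + 2.42) = 17471.68 s.
Total = 345.28 + 17471.68 = 17816.96 s = 4.95 hours.

4.95 hours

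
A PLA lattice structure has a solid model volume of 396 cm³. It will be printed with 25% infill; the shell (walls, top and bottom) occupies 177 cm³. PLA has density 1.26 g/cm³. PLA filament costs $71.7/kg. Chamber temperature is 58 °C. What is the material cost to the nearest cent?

$20.94

Infill region: 396 − 177 → 219 cm³.
Infill deposited: 0.25 × 219 → 54.75 cm³.
Total extruded: 177 + 54.75 → 231.75 cm³.
Mass = 231.75 × 1.26, so 292.005 g.
At $71.7/kg: 292.005/1000 × 71.7 = $20.94.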